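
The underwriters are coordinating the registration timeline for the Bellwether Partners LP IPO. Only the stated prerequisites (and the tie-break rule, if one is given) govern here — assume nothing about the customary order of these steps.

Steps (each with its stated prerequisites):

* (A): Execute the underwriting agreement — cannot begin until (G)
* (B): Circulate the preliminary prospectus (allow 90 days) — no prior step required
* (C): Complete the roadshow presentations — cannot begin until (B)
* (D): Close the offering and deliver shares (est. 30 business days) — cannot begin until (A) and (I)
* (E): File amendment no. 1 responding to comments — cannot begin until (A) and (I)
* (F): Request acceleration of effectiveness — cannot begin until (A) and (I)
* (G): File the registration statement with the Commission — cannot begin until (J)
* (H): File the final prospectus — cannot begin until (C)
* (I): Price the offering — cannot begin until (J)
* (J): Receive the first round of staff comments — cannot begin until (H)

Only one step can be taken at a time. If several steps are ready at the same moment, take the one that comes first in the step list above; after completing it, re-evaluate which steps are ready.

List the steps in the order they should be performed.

(B) → (C) → (H) → (J) → (G) → (A) → (I) → (D) → (E) → (F)

(B) has no prerequisites → (B) first.
That leaves (C) as the only ready step → (C).
(H) needed (C), now all done → (H).
That leaves (J) as the only ready step → (J).
Now (G) and (I) have their prerequisites met. (G) is listed earlier, so (G) next.
(A) and (I) are both available; (A) is listed earlier → (A).
(I) is the only step now ready → (I).
Now (D), (E) and (F) have their prerequisites met. (D) is listed earlier, so (D) next.
Now (E) and (F) have their prerequisites met. (E) is listed earlier, so (E) next.
That leaves (F) as the only ready step → (F).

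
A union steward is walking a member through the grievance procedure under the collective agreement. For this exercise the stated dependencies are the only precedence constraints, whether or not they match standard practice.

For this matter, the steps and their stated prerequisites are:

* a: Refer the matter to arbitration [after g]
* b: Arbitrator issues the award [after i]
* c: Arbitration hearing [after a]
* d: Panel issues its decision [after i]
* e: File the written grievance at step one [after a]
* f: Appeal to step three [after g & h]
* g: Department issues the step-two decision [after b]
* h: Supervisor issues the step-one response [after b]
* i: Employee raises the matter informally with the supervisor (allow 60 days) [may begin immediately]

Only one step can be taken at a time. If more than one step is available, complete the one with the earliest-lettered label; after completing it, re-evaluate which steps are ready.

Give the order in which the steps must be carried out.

i has no prerequisites → i first.
Now b and d have their prerequisites met. b has the earlier label, so b next.
g and h now also ready, so the ready set is {d, g, h}; d has the earlier label → d.
Now g and h have their prerequisites met. g has the earlier label, so g next.
a and h are both available; a has the earlier label → a.
c and e now also ready, so the ready set is {c, e, h}; c has the earlier label → c.
Ready: e and h. e has the earlier label → e.
That leaves h as the only ready step → h.
f needed g and h, now all done → f.

i, b, d, g, a, c, e, h, f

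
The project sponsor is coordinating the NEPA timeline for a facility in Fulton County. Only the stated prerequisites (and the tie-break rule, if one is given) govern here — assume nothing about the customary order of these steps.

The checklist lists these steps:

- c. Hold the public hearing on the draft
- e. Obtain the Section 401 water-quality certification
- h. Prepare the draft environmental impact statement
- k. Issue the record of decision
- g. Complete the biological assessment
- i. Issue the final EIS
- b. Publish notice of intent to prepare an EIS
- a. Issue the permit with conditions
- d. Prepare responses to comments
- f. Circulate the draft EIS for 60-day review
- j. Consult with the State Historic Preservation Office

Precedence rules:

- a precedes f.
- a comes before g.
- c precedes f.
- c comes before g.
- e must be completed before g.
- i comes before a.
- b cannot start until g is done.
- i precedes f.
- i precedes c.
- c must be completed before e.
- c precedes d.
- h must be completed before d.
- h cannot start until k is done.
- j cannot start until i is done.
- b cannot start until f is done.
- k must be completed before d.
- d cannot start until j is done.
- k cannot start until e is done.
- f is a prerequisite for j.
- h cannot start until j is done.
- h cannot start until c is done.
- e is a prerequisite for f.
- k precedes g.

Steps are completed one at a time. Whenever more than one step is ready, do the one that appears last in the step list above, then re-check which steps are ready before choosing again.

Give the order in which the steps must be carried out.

i is the only step with nothing outstanding, so it goes first.
a and c are both available; a is listed later → a.
c needed i, now all done → c.
e is the only step now ready → e.
Ready: f and k. f is listed later → f.
j and k are both available; j is listed later → j.
k is the only step now ready → k.
g and h are both available; g is listed later → g.
b and h are both available; b is listed later → b.
h is the only step now ready → h.
Next only d has its prerequisites met → d.

i a c e f j k g b h d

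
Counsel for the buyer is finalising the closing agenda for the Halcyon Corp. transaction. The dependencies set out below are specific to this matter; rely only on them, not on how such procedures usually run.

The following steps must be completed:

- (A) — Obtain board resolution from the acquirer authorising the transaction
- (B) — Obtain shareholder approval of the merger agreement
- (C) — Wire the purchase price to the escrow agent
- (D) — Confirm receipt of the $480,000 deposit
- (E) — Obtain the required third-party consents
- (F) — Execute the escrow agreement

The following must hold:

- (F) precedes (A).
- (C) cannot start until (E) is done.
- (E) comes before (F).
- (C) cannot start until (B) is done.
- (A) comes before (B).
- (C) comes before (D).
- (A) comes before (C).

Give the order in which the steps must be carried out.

(E) is the only step with nothing outstanding, so it goes first.
(F) needed (E), now all done → (F).
(A) needed (F), now all done → (A).
(B) is the only step now ready → (B).
(C) needed (A), (B) and (E), now all done → (C).
(D) needed (C), now all done → (D).

(E), (F), (A), (B), (C), (D)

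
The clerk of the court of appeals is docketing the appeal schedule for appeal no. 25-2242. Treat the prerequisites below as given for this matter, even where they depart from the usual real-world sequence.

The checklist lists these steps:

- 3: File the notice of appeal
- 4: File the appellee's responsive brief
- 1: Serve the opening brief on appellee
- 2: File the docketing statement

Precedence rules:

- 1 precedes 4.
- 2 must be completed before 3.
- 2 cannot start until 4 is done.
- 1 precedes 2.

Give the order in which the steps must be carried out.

1 is the only step with nothing outstanding, so it goes first.
4 needed 1, now all done → 4.
2 is the only step now ready → 2.
3 needed 2, now all done → 3.

1 → 4 → 2 → 3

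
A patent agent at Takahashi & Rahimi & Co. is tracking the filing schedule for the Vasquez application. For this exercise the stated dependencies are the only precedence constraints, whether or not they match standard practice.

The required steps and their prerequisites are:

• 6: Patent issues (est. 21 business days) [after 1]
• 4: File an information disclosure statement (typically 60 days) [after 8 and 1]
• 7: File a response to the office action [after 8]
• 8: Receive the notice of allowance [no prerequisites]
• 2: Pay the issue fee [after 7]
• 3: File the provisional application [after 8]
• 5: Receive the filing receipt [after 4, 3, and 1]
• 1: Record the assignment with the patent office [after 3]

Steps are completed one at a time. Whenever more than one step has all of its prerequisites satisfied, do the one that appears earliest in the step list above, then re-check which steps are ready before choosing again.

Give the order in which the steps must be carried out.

8 → 7 → 2 → 3 → 1 → 6 → 4 → 5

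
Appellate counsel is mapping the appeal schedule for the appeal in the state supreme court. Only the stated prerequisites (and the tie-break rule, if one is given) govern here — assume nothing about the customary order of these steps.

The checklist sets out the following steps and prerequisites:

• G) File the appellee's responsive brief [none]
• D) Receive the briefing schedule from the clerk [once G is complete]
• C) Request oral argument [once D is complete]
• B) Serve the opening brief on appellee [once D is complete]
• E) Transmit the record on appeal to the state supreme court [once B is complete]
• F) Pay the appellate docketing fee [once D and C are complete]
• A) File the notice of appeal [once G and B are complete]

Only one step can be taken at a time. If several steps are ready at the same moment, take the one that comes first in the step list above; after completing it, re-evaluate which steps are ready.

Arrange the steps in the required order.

G, D, C, B, E, F, A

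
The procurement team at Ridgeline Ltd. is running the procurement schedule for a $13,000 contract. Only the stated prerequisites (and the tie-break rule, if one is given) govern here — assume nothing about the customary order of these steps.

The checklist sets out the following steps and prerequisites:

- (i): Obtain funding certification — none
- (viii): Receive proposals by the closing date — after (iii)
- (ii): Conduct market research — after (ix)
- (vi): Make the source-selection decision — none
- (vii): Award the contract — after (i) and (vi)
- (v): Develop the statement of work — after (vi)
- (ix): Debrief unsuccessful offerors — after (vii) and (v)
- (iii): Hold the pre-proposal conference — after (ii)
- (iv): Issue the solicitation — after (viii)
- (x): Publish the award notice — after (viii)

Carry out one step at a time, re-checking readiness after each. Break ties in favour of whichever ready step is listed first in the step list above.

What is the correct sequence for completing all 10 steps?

(i), (vi), (vii), (v), (ix), (ii), (iii), (viii), (iv), (x)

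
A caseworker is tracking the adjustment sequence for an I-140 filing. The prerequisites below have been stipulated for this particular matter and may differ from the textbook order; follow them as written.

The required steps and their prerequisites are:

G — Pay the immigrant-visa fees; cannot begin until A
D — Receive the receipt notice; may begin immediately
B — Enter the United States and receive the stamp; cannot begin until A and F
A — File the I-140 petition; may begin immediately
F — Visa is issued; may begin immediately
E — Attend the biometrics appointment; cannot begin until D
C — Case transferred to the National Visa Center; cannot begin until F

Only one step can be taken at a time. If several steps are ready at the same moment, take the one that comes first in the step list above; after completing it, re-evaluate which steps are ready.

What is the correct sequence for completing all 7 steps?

D, A and F have no prerequisites; D is listed earlier, so D is first.
E now also ready, so the ready set is {A, F, E}; A is listed earlier → A.
G, F and E are all available; G is listed earlier → G.
Ready: F and E. F is listed earlier → F.
B, E and C are all available; B is listed earlier → B.
Now E and C have their prerequisites met. E is listed earlier, so E next.
That leaves C as the only ready step → C.

D → A → G → F → B → E → C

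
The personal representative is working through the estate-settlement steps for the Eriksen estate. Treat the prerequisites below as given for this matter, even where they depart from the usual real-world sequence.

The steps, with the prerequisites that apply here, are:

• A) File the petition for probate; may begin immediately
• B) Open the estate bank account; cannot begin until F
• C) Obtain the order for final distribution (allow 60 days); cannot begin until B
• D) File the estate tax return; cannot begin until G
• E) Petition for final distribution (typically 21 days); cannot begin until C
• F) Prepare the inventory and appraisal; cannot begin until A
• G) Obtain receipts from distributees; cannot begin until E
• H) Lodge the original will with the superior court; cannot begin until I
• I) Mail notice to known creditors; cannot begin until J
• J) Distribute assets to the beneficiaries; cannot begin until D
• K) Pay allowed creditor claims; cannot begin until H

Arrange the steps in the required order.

A, F, B, C, E, G, D, J, I, H, K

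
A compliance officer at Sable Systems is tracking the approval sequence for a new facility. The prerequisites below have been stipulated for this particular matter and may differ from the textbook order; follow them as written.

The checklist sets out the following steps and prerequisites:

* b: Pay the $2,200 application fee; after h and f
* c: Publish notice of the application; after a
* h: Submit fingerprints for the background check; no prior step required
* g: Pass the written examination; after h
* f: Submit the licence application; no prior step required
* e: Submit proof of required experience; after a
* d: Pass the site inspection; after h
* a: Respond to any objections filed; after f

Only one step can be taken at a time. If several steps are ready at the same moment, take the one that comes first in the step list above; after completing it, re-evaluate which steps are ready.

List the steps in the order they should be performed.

h, g, f, b, d, a, c, e

h and f have no prerequisites; h is listed earlier, so h is first.
g and d now also ready, so the ready set is {g, f, d}; g is listed earlier → g.
Ready: f and d. f is listed earlier → f.
Now b, d and a have their prerequisites met. b is listed earlier, so b next.
Ready: d and a. d is listed earlier → d.
a needed f, now all done → a.
Ready: c and e. c is listed earlier → c.
That leaves e as the only ready step → e.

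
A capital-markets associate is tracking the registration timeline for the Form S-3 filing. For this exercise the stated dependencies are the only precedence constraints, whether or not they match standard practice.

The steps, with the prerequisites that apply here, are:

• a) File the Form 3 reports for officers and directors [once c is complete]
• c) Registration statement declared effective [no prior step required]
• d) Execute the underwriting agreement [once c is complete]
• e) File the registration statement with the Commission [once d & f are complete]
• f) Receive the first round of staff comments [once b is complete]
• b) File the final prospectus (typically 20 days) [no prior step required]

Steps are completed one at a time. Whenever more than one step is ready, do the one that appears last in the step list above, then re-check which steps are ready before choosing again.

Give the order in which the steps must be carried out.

b, f, c, d, e, a

b and c have no prerequisites; b is listed later, so b is first.
Now f and c have their prerequisites met. f is listed later, so f next.
Next only c has its prerequisites met → c.
Now d and a have their prerequisites met. d is listed later, so d next.
e now also ready, so the ready set is {e, a}; e is listed later → e.
Next only a has its prerequisites met → a.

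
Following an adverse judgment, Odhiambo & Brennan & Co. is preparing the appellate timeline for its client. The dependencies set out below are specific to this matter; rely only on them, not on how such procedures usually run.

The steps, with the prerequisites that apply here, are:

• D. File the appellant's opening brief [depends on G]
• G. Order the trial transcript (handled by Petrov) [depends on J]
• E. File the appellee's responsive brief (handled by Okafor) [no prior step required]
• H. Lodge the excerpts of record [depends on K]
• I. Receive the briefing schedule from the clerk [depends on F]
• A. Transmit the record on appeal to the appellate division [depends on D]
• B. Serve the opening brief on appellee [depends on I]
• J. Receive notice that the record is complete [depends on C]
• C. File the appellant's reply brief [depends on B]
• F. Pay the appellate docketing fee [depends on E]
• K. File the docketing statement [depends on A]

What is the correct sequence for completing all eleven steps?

E → F → I → B → C → J → G → D → A → K → H

E has no prerequisites → E first.
F needed E, now all done → F.
Next only I has its prerequisites met → I.
That leaves B as the only ready step → B.
C is the only step now ready → C.
J needed C, now all done → J.
G needed J, now all done → G.
Next only D has its prerequisites met → D.
Next only A has its prerequisites met → A.
K is the only step now ready → K.
H needed K, now all done → H.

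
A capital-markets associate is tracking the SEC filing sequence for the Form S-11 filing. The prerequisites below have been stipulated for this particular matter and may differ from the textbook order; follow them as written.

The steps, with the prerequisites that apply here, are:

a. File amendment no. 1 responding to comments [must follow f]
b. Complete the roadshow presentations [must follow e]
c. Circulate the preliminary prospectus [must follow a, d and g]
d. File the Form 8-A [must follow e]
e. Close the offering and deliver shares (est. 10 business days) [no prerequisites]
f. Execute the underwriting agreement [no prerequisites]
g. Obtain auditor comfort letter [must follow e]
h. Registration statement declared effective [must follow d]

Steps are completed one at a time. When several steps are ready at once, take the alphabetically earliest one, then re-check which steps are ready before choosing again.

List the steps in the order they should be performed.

e b d f a g c h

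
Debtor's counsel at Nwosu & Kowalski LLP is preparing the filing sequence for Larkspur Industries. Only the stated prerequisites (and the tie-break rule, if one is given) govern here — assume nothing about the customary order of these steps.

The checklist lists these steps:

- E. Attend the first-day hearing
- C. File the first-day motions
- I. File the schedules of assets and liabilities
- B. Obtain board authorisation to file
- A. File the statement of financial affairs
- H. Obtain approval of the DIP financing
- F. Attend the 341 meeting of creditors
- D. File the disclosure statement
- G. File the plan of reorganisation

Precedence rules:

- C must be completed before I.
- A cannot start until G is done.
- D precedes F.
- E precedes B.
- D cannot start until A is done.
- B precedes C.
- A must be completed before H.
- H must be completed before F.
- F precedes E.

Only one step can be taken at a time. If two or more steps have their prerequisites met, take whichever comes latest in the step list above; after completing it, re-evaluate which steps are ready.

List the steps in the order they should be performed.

G → A → D → H → F → E → B → C → I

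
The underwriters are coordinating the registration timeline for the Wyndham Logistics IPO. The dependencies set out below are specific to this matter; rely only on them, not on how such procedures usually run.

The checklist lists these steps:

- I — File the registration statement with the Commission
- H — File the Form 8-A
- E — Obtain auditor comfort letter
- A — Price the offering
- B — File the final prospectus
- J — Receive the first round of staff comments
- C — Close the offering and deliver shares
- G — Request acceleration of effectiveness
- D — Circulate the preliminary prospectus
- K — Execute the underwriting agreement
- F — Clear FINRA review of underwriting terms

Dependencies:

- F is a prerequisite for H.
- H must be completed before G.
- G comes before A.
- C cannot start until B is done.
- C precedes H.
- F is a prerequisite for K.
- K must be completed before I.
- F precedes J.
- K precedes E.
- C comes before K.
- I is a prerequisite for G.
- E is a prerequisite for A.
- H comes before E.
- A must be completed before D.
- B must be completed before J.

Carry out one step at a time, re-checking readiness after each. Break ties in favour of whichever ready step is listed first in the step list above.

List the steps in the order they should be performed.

B, C, F, H, J, K, I, E, G, A, D

B and F have no prerequisites; B is listed earlier, so B is first.
C now also ready, so the ready set is {C, F}; C is listed earlier → C.
F is the only step now ready → F.
Ready: H, J and K. H is listed earlier → H.
Now J and K have their prerequisites met. J is listed earlier, so J next.
That leaves K as the only ready step → K.
I and E are both available; I is listed earlier → I.
Ready: E and G. E is listed earlier → E.
That leaves G as the only ready step → G.
A needed E and G, now all done → A.
Next only D has its prerequisites met → D.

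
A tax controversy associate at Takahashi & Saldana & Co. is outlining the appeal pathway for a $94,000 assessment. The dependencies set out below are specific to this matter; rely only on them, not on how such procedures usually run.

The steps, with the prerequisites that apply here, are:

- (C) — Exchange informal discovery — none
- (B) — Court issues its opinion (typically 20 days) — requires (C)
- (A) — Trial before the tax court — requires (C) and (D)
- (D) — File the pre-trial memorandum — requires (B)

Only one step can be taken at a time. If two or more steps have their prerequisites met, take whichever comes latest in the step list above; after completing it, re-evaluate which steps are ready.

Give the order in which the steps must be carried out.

(C) → (B) → (D) → (A)

Only (C) has no prerequisites, so it is first.
(B) is the only step now ready → (B).
(D) needed (B), now all done → (D).
(A) needed (D) and (C), now all done → (A).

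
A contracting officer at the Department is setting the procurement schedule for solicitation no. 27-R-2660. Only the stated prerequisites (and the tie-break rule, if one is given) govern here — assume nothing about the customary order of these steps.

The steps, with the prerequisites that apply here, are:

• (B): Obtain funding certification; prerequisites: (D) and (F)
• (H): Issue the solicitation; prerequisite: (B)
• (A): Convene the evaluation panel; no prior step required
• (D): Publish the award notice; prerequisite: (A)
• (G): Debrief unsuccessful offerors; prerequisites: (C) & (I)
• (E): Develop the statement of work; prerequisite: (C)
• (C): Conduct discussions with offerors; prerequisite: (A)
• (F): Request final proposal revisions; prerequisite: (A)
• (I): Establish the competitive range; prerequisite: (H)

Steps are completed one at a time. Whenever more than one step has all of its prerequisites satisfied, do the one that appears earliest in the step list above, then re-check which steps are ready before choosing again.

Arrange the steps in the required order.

Only (A) has no prerequisites, so it is first.
Ready: (D), (C) and (F). (D) is listed earlier → (D).
(C) and (F) are both available; (C) is listed earlier → (C).
(E) now also ready, so the ready set is {(E), (F)}; (E) is listed earlier → (E).
Next only (F) has its prerequisites met → (F).
Next only (B) has its prerequisites met → (B).
(H) needed (B), now all done → (H).
(I) is the only step now ready → (I).
(G) needed (C) and (I), now all done → (G).

(A), (D), (C), (E), (F), (B), (H), (I), (G)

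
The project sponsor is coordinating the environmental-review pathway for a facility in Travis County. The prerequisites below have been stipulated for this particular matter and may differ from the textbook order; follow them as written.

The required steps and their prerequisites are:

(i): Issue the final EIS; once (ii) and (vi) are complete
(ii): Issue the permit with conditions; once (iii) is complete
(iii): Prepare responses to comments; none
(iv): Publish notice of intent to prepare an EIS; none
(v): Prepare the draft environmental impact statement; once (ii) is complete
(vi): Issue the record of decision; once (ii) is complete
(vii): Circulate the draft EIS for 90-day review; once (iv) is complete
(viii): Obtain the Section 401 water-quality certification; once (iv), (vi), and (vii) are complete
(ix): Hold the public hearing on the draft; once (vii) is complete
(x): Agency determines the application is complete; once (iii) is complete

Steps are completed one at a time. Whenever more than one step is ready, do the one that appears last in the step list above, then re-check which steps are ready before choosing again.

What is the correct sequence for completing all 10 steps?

(iv) (vii) (ix) (iii) (x) (ii) (vi) (viii) (v) (i)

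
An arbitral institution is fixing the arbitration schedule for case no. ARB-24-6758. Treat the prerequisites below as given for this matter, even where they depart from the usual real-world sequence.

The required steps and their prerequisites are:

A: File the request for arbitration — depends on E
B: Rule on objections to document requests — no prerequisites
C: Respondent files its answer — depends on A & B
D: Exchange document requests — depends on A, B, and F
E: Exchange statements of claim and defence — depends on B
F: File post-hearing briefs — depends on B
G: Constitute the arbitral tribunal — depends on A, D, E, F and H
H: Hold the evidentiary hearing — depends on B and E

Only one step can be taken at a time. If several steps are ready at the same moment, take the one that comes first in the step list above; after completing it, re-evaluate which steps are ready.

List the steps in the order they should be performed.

B is the only step with nothing outstanding, so it goes first.
E and F are both available; E is listed earlier → E.
A and H now also ready, so the ready set is {A, F, H}; A is listed earlier → A.
C, F and H are all available; C is listed earlier → C.
Ready: F and H. F is listed earlier → F.
Ready: D and H. D is listed earlier → D.
Next only H has its prerequisites met → H.
G needed A, D, E, F and H, now all done → G.

B, E, A, C, F, D, H, G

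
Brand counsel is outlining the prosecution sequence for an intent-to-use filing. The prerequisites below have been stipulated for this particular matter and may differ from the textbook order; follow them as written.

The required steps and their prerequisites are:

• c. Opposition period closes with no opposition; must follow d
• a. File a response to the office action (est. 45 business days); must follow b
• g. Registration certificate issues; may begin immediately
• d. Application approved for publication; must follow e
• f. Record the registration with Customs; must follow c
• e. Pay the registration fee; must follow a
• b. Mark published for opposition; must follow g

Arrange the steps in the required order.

g is the only step with nothing outstanding, so it goes first.
b is the only step now ready → b.
Next only a has its prerequisites met → a.
e is the only step now ready → e.
d needed e, now all done → d.
That leaves c as the only ready step → c.
That leaves f as the only ready step → f.

g b a e d c f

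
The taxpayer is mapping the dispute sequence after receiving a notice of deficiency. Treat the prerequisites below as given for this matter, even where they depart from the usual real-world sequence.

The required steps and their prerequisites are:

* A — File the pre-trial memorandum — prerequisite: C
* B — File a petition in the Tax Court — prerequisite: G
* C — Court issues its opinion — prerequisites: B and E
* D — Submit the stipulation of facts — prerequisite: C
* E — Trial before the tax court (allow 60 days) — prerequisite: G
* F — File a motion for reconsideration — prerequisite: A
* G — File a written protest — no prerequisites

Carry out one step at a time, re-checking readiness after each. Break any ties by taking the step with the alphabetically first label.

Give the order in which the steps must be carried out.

G, B, E, C, A, D, F

G has no prerequisites → G first.
Ready: B and E. B has the earlier label → B.
E is the only step now ready → E.
Next only C has its prerequisites met → C.
A and D are both available; A has the earlier label → A.
Ready: D and F. D has the earlier label → D.
Next only F has its prerequisites met → F.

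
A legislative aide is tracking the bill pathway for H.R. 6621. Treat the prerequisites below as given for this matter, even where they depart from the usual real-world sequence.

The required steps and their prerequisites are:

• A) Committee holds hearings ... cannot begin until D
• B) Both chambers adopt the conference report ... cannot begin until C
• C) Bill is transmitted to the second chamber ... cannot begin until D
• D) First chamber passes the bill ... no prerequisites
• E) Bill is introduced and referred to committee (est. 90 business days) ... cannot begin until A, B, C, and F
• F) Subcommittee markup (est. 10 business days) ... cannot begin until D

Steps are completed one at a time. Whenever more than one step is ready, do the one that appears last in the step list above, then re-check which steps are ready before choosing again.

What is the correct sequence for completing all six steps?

D, F, C, B, A, E

D has no prerequisites → D first.
Now F, C and A have their prerequisites met. F is listed later, so F next.
Ready: C and A. C is listed later → C.
Now B and A have their prerequisites met. B is listed later, so B next.
Next only A has its prerequisites met → A.
E is the only step now ready → E.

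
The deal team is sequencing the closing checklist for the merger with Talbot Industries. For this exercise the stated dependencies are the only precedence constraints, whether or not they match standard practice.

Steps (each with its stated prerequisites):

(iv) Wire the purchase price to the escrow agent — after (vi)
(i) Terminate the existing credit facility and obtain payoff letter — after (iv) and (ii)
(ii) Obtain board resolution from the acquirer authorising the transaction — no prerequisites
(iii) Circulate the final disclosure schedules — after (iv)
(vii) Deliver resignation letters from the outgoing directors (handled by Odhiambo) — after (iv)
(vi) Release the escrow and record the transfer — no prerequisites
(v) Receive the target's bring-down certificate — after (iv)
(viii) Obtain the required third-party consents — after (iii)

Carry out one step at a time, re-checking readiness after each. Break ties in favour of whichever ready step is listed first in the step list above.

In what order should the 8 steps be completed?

Nothing is required for (ii) and (vi). (ii) is listed earlier → (ii) first.
(vi) is the only step now ready → (vi).
Next only (iv) has its prerequisites met → (iv).
Ready: (i), (iii), (vii) and (v). (i) is listed earlier → (i).
(iii), (vii) and (v) are all available; (iii) is listed earlier → (iii).
Now (vii), (v) and (viii) have their prerequisites met. (vii) is listed earlier, so (vii) next.
Ready: (v) and (viii). (v) is listed earlier → (v).
Next only (viii) has its prerequisites met → (viii).

(ii) → (vi) → (iv) → (i) → (iii) → (vii) → (v) → (viii)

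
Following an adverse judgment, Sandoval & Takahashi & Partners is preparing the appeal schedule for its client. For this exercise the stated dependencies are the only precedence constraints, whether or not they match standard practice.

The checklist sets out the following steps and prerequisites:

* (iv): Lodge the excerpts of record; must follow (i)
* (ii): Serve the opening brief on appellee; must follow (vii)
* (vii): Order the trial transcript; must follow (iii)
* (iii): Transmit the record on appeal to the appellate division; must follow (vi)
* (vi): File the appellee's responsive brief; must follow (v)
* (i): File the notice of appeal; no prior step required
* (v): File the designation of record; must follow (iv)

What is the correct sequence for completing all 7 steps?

(i) is the only step with nothing outstanding, so it goes first.
Next only (iv) has its prerequisites met → (iv).
Next only (v) has its prerequisites met → (v).
(vi) is the only step now ready → (vi).
That leaves (iii) as the only ready step → (iii).
(vii) needed (iii), now all done → (vii).
That leaves (ii) as the only ready step → (ii).

(i) (iv) (v) (vi) (iii) (vii) (ii)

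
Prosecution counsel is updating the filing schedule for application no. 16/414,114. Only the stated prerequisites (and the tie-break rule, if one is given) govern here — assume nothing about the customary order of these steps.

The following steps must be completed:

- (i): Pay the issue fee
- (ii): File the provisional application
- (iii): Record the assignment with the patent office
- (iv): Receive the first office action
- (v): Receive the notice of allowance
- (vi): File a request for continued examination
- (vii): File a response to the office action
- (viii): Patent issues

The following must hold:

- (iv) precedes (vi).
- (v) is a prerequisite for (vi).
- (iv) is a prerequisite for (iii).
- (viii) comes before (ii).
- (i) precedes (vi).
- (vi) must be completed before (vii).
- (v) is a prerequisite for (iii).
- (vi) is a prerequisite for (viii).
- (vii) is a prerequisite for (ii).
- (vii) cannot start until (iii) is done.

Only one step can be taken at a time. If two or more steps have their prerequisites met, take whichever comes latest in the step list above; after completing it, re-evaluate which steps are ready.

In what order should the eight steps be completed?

(v), (iv) and (i) have no prerequisites; (v) is listed later, so (v) is first.
(iv) and (i) are both available; (iv) is listed later → (iv).
Now (iii) and (i) have their prerequisites met. (iii) is listed later, so (iii) next.
Next only (i) has its prerequisites met → (i).
(vi) needed (v), (iv) and (i), now all done → (vi).
Now (viii) and (vii) have their prerequisites met. (viii) is listed later, so (viii) next.
That leaves (vii) as the only ready step → (vii).
Next only (ii) has its prerequisites met → (ii).

(v) (iv) (iii) (i) (vi) (viii) (vii) (ii)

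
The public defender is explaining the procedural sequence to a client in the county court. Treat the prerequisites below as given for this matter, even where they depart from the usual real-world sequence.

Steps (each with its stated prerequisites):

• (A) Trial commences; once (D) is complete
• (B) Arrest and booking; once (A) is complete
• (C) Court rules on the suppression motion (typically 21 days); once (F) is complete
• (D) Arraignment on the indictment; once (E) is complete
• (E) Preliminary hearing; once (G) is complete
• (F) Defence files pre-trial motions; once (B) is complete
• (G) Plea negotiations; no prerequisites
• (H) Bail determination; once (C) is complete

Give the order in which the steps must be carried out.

(G) has no prerequisites → (G) first.
(E) needed (G), now all done → (E).
That leaves (D) as the only ready step → (D).
Next only (A) has its prerequisites met → (A).
(B) is the only step now ready → (B).
(F) needed (B), now all done → (F).
(C) needed (F), now all done → (C).
(H) needed (C), now all done → (H).

(G) → (E) → (D) → (A) → (B) → (F) → (C) → (H)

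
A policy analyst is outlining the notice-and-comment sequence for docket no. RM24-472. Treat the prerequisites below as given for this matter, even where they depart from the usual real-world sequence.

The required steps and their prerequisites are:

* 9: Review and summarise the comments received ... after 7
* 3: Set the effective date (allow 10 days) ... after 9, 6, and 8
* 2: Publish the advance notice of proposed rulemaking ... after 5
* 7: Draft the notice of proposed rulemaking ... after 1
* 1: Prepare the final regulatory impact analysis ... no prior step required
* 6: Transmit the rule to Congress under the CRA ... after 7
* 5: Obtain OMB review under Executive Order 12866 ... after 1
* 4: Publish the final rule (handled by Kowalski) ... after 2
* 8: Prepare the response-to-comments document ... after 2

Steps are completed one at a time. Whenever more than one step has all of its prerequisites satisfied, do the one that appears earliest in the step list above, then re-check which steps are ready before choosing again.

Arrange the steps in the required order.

1 has no prerequisites → 1 first.
Now 7 and 5 have their prerequisites met. 7 is listed earlier, so 7 next.
9, 6 and 5 are all available; 9 is listed earlier → 9.
Now 6 and 5 have their prerequisites met. 6 is listed earlier, so 6 next.
Next only 5 has its prerequisites met → 5.
2 needed 5, now all done → 2.
Ready: 4 and 8. 4 is listed earlier → 4.
Next only 8 has its prerequisites met → 8.
Next only 3 has its prerequisites met → 3.

1, 7, 9, 6, 5, 2, 4, 8, 3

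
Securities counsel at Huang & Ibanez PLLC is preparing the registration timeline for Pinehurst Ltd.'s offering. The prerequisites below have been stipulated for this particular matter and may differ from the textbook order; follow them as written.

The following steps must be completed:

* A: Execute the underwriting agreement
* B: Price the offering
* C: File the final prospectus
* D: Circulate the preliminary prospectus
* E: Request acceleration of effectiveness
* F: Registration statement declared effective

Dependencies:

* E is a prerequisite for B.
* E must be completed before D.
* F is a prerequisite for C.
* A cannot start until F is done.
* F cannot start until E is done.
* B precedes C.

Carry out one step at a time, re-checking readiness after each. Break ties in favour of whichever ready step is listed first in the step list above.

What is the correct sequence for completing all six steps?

E, B, D, F, A, C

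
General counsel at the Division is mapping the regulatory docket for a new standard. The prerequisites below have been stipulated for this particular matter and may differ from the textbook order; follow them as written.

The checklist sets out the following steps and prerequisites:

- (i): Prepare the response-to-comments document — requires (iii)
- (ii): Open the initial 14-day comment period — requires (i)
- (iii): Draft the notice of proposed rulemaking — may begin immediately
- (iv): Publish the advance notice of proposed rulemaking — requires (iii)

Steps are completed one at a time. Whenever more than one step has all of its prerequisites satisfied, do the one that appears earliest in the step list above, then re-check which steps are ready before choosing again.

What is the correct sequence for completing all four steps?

(iii), (i), (ii), (iv)

(iii) is the only step with nothing outstanding, so it goes first.
Now (i) and (iv) have their prerequisites met. (i) is listed earlier, so (i) next.
(ii) now also ready, so the ready set is {(ii), (iv)}; (ii) is listed earlier → (ii).
(iv) needed (iii), now all done → (iv).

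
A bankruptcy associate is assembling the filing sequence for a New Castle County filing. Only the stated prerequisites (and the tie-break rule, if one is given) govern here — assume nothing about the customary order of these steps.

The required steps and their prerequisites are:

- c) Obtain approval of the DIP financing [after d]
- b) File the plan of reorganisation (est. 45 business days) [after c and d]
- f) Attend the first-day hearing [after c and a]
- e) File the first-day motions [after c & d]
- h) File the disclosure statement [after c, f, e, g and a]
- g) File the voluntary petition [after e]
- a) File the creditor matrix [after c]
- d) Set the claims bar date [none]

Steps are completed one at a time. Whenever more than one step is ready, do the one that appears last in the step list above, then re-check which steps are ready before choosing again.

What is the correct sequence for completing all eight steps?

d, c, a, e, g, f, h, b

d is the only step with nothing outstanding, so it goes first.
c needed d, now all done → c.
a, e and b are all available; a is listed later → a.
e, f and b are all available; e is listed later → e.
Ready: g, f and b. g is listed later → g.
Ready: f and b. f is listed later → f.
h now also ready, so the ready set is {h, b}; h is listed later → h.
b is the only step now ready → b.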